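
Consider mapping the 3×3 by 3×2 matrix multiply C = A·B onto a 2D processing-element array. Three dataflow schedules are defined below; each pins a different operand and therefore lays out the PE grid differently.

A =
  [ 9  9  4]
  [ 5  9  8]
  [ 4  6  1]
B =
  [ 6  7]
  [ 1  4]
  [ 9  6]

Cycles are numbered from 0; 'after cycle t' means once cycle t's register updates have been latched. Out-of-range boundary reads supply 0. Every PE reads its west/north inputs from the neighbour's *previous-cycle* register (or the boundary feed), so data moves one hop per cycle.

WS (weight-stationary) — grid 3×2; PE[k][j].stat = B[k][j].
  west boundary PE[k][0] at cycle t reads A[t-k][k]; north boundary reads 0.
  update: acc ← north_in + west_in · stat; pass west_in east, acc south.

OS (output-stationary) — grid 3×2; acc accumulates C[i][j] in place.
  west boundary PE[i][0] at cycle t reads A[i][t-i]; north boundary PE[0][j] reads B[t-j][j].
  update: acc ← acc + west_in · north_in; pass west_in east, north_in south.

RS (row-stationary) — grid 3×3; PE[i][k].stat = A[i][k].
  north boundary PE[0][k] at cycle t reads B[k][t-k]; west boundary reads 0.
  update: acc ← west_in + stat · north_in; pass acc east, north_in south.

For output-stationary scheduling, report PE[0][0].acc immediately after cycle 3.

PE[0][0].acc = 99

OS 3×2: PE[0][0] cycle-by-cycle (with neighbour feeds):
  step 0 · PE0,0: acc=54; fwd→9 fwd↓6
  step 1 · PE0,0: acc=63; fwd→9 fwd↓1
  step 2 · PE0,0: acc=99; fwd→4 fwd↓9
  step 3 · PE0,0: acc=99; fwd→0 fwd↓0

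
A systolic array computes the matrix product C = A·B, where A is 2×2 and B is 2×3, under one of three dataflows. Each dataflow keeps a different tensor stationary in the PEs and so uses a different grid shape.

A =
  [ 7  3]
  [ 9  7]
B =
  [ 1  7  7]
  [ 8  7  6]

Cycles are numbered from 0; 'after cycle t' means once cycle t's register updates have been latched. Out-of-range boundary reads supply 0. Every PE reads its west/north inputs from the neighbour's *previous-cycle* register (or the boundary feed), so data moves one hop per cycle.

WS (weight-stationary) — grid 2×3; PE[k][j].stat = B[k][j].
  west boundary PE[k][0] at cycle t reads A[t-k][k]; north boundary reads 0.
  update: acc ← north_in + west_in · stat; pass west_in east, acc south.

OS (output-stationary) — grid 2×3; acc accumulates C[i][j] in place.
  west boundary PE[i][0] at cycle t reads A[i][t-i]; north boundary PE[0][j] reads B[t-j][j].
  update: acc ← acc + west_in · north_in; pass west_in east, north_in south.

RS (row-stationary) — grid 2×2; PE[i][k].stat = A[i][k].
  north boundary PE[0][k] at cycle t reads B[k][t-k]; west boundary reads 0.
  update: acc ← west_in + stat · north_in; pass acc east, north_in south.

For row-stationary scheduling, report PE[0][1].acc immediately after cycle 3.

PE[0][1].acc = 67

RS (2×2). Following PE[0][1] plus its west/north inputs:
  step 0 · PE0,0: acc=7; fwd→7 fwd↓1
  step 0 · PE0,1: acc=0; fwd→0 fwd↓0
  step 1 · PE0,0: acc=49; fwd→49 fwd↓7
  step 1 · PE0,1: acc=31; fwd→31 fwd↓8
  step 2 · PE0,0: acc=49; fwd→49 fwd↓7
  step 2 · PE0,1: acc=70; fwd→70 fwd↓7
  step 3 · PE0,0: acc=0; fwd→0 fwd↓0
  step 3 · PE0,1: acc=67; fwd→67 fwd↓6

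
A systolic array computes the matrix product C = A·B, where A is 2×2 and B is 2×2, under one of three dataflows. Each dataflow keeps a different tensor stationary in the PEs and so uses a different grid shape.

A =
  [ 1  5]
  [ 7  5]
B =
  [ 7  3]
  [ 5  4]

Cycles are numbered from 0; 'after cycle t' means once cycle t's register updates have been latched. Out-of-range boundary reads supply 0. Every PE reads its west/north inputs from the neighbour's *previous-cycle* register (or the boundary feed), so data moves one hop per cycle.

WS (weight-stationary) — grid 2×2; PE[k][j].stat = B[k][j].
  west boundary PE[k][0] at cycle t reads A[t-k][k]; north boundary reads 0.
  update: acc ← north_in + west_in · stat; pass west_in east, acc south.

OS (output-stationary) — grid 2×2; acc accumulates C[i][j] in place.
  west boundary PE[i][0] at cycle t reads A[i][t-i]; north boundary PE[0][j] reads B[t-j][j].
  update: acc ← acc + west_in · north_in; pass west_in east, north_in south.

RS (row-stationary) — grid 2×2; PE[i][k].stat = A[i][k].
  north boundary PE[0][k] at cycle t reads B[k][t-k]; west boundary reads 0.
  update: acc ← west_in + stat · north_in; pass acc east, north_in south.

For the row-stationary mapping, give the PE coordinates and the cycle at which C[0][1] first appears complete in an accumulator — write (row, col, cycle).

(row, col, cycle) = (0, 1, 2)

Under RS, C[0][1] lands at PE[0][1]:
  c0 r0c1: 0 / 0 / 0
  c1 r0c1: 32 / 32 / 5
  c2 r0c1: 23 / 23 / 4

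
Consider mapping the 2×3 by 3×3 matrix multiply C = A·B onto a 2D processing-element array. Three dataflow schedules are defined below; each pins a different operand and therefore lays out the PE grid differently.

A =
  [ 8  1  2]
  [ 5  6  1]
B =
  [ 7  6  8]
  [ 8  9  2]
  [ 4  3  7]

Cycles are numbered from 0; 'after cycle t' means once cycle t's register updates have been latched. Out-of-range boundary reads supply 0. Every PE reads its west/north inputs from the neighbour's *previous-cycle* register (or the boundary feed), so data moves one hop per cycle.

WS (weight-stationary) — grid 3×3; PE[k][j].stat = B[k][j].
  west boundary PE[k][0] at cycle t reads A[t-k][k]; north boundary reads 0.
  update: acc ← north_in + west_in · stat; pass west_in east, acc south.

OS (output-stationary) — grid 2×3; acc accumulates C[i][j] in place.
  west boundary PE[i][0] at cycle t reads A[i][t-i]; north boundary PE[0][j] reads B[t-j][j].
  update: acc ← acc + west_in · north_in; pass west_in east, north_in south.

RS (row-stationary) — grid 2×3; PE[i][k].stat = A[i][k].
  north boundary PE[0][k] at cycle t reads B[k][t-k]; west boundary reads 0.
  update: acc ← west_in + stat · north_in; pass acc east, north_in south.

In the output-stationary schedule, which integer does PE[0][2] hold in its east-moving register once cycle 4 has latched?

register = 2

OS (2×3). Following PE[0][2] plus its west/north inputs:
  t=0 PE[0][1]: acc=0 h=0 v=0
  t=0 PE[0][2]: acc=0 h=0 v=0
  t=1 PE[0][1]: acc=48 h=8 v=6
  t=1 PE[0][2]: acc=0 h=0 v=0
  t=2 PE[0][1]: acc=57 h=1 v=9
  t=2 PE[0][2]: acc=64 h=8 v=8
  t=3 PE[0][1]: acc=63 h=2 v=3
  t=3 PE[0][2]: acc=66 h=1 v=2
  t=4 PE[0][1]: acc=63 h=0 v=0
  t=4 PE[0][2]: acc=80 h=2 v=7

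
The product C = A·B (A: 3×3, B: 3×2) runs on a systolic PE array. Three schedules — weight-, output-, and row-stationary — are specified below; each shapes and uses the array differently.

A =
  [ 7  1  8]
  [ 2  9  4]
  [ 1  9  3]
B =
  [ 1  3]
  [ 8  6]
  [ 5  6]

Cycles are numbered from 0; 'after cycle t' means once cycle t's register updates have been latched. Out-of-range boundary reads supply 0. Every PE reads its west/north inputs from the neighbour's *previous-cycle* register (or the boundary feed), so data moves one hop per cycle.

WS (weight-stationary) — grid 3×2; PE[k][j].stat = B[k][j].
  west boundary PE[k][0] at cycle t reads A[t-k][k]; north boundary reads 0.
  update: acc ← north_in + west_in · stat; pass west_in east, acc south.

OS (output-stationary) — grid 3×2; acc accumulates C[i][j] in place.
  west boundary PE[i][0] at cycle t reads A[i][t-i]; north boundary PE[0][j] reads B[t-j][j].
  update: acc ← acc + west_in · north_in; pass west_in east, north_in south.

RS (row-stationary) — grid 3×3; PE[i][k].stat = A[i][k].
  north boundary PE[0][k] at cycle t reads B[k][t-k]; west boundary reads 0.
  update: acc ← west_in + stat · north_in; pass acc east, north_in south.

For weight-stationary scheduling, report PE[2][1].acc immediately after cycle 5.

Tracing WS — 3×2 array, target PE[2][1]:
  [0] (1,1) acc=0 (h:0 v:0)
  [0] (2,0) acc=0 (h:0 v:0)
  [0] (2,1) acc=0 (h:0 v:0)
  [1] (1,1) acc=0 (h:0 v:0)
  [1] (2,0) acc=0 (h:0 v:0)
  [1] (2,1) acc=0 (h:0 v:0)
  [2] (1,1) acc=27 (h:1 v:27)
  [2] (2,0) acc=55 (h:8 v:55)
  [2] (2,1) acc=0 (h:0 v:0)
  [3] (1,1) acc=60 (h:9 v:60)
  [3] (2,0) acc=94 (h:4 v:94)
  [3] (2,1) acc=75 (h:8 v:75)
  [4] (1,1) acc=57 (h:9 v:57)
  [4] (2,0) acc=88 (h:3 v:88)
  [4] (2,1) acc=84 (h:4 v:84)
  [5] (1,1) acc=0 (h:0 v:0)
  [5] (2,0) acc=0 (h:0 v:0)
  [5] (2,1) acc=75 (h:3 v:75)

PE[2][1].acc = 75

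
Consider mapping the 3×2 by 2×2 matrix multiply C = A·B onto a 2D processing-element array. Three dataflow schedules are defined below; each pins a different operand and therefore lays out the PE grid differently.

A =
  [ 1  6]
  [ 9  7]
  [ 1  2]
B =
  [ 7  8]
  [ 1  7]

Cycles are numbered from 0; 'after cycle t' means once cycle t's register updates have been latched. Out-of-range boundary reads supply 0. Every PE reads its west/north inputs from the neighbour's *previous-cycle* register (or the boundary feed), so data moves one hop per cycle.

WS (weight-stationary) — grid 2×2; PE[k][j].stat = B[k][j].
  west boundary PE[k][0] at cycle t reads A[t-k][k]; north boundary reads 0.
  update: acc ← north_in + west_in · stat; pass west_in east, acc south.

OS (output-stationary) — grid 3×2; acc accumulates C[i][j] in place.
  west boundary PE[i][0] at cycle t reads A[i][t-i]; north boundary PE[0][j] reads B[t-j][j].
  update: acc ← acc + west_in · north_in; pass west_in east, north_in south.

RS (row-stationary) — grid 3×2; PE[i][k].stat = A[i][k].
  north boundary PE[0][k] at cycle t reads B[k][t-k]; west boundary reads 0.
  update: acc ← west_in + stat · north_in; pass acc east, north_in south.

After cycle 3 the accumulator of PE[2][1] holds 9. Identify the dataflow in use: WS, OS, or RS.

dataflow = RS

WS: PE[2][1] is outside its 2×2 grid.
Under OS (3×2), PE[2][1]:
  t=0 PE[2][1]: acc=0 h=0 v=0
  t=1 PE[2][1]: acc=0 h=0 v=0
  t=2 PE[2][1]: acc=0 h=0 v=0
  t=3 PE[2][1]: acc=8 h=1 v=8
Under RS (3×2), PE[2][1]:
  t=0 PE[2][1]: acc=0 h=0 v=0
  t=1 PE[2][1]: acc=0 h=0 v=0
  t=2 PE[2][1]: acc=0 h=0 v=0
  t=3 PE[2][1]: acc=9 h=9 v=1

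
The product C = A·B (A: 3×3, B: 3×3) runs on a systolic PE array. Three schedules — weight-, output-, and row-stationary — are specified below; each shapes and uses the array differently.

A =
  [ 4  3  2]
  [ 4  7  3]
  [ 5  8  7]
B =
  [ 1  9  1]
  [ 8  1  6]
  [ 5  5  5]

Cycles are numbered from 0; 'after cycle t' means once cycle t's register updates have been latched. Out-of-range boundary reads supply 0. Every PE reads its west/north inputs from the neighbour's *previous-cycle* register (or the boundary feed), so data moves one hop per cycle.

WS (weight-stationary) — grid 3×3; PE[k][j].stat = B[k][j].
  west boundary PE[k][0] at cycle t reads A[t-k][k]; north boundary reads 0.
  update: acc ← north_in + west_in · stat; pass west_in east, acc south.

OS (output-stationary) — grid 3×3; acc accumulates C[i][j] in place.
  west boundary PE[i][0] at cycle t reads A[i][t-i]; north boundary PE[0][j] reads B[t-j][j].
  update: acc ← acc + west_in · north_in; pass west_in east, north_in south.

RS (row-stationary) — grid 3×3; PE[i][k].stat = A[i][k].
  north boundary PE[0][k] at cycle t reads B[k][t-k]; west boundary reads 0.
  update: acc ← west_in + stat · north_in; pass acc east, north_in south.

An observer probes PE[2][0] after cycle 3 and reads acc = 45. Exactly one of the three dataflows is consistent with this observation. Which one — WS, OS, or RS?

dataflow = RS

Under WS (3×3), PE[2][0]:
  @0  [2,0]  acc 0  |  →0  ↓0
  @1  [2,0]  acc 0  |  →0  ↓0
  @2  [2,0]  acc 38  |  →2  ↓38
  @3  [2,0]  acc 75  |  →3  ↓75
Under OS (3×3), PE[2][0]:
  @0  [2,0]  acc 0  |  →0  ↓0
  @1  [2,0]  acc 0  |  →0  ↓0
  @2  [2,0]  acc 5  |  →5  ↓1
  @3  [2,0]  acc 69  |  →8  ↓8
Under RS (3×3), PE[2][0]:
  @0  [2,0]  acc 0  |  →0  ↓0
  @1  [2,0]  acc 0  |  →0  ↓0
  @2  [2,0]  acc 5  |  →5  ↓1
  @3  [2,0]  acc 45  |  →45  ↓9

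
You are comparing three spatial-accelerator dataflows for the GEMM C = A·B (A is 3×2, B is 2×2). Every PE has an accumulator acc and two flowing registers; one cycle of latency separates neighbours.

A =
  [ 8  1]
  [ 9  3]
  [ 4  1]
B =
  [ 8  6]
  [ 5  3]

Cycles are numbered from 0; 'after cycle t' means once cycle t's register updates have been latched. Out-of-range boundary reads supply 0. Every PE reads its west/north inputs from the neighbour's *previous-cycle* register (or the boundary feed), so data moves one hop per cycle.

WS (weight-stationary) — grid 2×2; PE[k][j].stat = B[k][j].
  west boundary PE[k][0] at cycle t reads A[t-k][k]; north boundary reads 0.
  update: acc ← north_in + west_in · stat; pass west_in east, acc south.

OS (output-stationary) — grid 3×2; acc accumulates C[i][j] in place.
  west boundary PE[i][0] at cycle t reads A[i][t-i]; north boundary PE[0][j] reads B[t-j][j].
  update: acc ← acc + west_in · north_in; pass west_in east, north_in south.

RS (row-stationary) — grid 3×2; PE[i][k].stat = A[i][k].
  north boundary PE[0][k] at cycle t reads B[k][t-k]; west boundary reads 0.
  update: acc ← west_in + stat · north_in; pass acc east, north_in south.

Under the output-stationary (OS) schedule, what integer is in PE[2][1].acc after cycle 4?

OS on a 3×2 grid — tracing PE[2][1] and its feeders:
  [0] (1,1) acc=0 (h:0 v:0)
  [0] (2,0) acc=0 (h:0 v:0)
  [0] (2,1) acc=0 (h:0 v:0)
  [1] (1,1) acc=0 (h:0 v:0)
  [1] (2,0) acc=0 (h:0 v:0)
  [1] (2,1) acc=0 (h:0 v:0)
  [2] (1,1) acc=54 (h:9 v:6)
  [2] (2,0) acc=32 (h:4 v:8)
  [2] (2,1) acc=0 (h:0 v:0)
  [3] (1,1) acc=63 (h:3 v:3)
  [3] (2,0) acc=37 (h:1 v:5)
  [3] (2,1) acc=24 (h:4 v:6)
  [4] (1,1) acc=63 (h:0 v:0)
  [4] (2,0) acc=37 (h:0 v:0)
  [4] (2,1) acc=27 (h:1 v:3)

PE[2][1].acc = 27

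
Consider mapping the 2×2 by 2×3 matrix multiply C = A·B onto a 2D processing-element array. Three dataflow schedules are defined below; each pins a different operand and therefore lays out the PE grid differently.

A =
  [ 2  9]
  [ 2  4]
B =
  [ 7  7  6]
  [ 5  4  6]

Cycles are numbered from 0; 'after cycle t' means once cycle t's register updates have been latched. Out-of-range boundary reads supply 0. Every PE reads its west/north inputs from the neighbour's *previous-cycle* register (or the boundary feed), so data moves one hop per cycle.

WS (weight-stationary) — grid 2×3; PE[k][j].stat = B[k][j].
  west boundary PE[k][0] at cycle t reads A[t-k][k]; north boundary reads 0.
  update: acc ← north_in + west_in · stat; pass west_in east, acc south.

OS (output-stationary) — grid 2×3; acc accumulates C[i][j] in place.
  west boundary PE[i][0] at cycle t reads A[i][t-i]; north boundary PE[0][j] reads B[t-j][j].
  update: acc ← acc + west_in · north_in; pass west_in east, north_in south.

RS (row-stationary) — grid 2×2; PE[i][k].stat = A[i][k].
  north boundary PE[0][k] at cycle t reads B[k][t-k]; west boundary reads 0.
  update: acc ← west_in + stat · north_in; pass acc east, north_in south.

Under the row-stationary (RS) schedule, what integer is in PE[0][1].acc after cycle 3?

PE[0][1].acc = 66

Tracing RS — 2×2 array, target PE[0][1]:
  0: (0,0).acc=14  regs=<14,7>
  0: (0,1).acc=0  regs=<0,0>
  1: (0,0).acc=14  regs=<14,7>
  1: (0,1).acc=59  regs=<59,5>
  2: (0,0).acc=12  regs=<12,6>
  2: (0,1).acc=50  regs=<50,4>
  3: (0,0).acc=0  regs=<0,0>
  3: (0,1).acc=66  regs=<66,6>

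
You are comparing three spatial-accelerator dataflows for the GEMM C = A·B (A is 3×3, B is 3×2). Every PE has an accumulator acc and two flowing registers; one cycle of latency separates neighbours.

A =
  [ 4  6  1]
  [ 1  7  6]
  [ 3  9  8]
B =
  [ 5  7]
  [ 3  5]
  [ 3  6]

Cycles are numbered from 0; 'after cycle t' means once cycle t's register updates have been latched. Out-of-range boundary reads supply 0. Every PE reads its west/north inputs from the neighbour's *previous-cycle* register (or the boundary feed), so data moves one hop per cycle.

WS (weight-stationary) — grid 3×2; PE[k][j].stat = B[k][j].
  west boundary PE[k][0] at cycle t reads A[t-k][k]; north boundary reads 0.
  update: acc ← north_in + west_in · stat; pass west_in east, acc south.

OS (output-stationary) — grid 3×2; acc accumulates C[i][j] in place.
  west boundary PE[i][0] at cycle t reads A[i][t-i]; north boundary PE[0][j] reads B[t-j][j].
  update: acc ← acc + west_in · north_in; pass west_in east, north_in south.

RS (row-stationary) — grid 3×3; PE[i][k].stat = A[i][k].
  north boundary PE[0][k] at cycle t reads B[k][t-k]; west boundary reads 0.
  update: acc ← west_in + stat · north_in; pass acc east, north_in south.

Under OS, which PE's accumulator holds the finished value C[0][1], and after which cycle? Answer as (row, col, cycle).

(row, col, cycle) = (0, 1, 3)

Under OS, C[0][1] lands at PE[0][1]:
  t=0 PE[0][1]: acc=0 h=0 v=0
  t=1 PE[0][1]: acc=28 h=4 v=7
  t=2 PE[0][1]: acc=58 h=6 v=5
  t=3 PE[0][1]: acc=64 h=1 v=6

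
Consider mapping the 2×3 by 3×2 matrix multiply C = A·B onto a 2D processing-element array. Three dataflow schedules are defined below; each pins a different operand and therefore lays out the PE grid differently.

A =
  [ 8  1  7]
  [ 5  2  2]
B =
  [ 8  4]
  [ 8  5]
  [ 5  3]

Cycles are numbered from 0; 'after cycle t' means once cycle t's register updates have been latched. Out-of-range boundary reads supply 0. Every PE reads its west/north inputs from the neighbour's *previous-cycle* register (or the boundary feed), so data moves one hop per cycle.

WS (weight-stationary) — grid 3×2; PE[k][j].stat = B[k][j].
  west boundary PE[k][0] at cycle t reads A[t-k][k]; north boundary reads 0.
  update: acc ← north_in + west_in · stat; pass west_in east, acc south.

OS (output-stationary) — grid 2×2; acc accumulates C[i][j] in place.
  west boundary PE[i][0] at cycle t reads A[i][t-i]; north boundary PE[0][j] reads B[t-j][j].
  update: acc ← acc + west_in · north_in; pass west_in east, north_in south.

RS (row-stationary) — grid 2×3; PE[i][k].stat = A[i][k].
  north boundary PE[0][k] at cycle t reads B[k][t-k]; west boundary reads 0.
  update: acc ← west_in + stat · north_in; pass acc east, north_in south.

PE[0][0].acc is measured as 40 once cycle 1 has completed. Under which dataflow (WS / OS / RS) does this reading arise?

Under WS (3×2), PE[0][0]:
  cycle 0: PE[0][0] → acc 64, east 8, south 64
  cycle 1: PE[0][0] → acc 40, east 5, south 40
Under OS (2×2), PE[0][0]:
  cycle 0: PE[0][0] → acc 64, east 8, south 8
  cycle 1: PE[0][0] → acc 72, east 1, south 8
Under RS (2×3), PE[0][0]:
  cycle 0: PE[0][0] → acc 64, east 64, south 8
  cycle 1: PE[0][0] → acc 32, east 32, south 4

dataflow = WS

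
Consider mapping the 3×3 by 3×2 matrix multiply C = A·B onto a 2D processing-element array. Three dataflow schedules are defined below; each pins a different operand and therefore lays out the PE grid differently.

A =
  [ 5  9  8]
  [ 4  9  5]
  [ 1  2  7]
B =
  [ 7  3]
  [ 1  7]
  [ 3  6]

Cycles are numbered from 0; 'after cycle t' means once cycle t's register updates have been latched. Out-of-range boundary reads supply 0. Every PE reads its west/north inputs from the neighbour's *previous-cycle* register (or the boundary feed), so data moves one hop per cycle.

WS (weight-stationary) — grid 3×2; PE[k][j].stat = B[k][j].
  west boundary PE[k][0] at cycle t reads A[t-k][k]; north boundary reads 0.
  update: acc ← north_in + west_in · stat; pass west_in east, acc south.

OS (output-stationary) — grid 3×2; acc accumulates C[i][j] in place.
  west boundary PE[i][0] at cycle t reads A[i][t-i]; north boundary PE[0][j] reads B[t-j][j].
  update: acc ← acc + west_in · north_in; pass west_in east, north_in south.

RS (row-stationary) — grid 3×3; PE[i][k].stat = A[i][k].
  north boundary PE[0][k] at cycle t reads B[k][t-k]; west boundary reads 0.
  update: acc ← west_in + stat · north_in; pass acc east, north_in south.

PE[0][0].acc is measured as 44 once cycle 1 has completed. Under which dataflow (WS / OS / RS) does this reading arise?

WS (3×2 grid), PE[0][0]:
  c0 r0c0: 35 / 5 / 35
  c1 r0c0: 28 / 4 / 28
OS (3×2 grid), PE[0][0]:
  c0 r0c0: 35 / 5 / 7
  c1 r0c0: 44 / 9 / 1
RS (3×3 grid), PE[0][0]:
  c0 r0c0: 35 / 35 / 7
  c1 r0c0: 15 / 15 / 3

dataflow = OS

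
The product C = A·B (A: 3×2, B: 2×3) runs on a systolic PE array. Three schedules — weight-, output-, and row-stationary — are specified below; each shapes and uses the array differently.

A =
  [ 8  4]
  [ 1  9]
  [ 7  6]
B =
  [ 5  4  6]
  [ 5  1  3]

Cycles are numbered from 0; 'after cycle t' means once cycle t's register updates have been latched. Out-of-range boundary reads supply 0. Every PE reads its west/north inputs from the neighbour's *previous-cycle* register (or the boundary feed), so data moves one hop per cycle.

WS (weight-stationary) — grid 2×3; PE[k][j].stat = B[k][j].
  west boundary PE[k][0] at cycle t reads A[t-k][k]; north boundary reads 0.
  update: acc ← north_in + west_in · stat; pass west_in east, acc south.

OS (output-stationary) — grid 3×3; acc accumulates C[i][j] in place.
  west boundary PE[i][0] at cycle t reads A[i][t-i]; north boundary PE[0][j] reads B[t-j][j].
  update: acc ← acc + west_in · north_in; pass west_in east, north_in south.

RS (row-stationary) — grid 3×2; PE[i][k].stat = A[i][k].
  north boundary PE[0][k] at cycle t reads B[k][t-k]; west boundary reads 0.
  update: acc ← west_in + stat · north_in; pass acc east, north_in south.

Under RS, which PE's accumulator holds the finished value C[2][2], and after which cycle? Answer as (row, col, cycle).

RS: C[2][2] accumulates in PE[2][1]:
  t=0 PE[2][1]: acc=0 h=0 v=0
  t=1 PE[2][1]: acc=0 h=0 v=0
  t=2 PE[2][1]: acc=0 h=0 v=0
  t=3 PE[2][1]: acc=65 h=65 v=5
  t=4 PE[2][1]: acc=34 h=34 v=1
  t=5 PE[2][1]: acc=60 h=60 v=3

(row, col, cycle) = (2, 1, 5)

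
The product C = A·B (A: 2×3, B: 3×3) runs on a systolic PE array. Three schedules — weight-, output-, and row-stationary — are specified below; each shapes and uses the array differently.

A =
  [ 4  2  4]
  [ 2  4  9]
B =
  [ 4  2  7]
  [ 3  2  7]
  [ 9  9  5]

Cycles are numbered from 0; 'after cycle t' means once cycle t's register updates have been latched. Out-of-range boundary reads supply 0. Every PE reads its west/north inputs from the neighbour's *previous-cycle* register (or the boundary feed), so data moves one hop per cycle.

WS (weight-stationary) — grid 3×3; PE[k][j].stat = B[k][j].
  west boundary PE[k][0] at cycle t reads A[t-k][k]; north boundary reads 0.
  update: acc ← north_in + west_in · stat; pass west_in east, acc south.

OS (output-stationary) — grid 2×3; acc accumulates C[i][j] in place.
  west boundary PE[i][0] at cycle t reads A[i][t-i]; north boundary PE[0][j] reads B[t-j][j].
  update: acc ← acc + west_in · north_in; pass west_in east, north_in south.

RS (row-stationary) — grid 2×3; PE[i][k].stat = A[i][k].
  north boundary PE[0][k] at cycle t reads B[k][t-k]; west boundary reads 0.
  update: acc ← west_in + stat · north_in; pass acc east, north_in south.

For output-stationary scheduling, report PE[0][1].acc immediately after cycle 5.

Tracing OS — 2×3 array, target PE[0][1]:
  c0 r0c0: 16 / 4 / 4
  c0 r0c1: 0 / 0 / 0
  c1 r0c0: 22 / 2 / 3
  c1 r0c1: 8 / 4 / 2
  c2 r0c0: 58 / 4 / 9
  c2 r0c1: 12 / 2 / 2
  c3 r0c0: 58 / 0 / 0
  c3 r0c1: 48 / 4 / 9
  c4 r0c0: 58 / 0 / 0
  c4 r0c1: 48 / 0 / 0
  c5 r0c0: 58 / 0 / 0
  c5 r0c1: 48 / 0 / 0

PE[0][1].acc = 48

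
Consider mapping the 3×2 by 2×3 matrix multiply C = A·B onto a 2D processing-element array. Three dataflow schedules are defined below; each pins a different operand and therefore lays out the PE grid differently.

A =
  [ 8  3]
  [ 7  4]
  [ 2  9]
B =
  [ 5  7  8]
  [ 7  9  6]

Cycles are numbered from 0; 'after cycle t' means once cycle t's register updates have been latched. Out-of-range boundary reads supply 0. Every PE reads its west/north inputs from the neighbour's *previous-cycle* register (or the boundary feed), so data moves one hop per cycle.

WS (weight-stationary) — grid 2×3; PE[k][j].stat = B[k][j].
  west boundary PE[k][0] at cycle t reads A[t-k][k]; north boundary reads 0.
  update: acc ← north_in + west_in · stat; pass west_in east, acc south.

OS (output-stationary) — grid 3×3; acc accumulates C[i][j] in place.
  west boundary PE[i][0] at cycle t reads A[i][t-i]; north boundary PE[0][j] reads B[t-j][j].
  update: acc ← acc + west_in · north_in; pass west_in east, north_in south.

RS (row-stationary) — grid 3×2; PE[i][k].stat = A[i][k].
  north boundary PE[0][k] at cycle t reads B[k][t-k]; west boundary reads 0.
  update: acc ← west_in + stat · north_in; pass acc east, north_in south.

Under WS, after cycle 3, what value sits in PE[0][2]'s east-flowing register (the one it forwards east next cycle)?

register = 7

Tracing WS — 2×3 array, target PE[0][2]:
  cycle 0: PE[0][1] → acc 0, east 0, south 0
  cycle 0: PE[0][2] → acc 0, east 0, south 0
  cycle 1: PE[0][1] → acc 56, east 8, south 56
  cycle 1: PE[0][2] → acc 0, east 0, south 0
  cycle 2: PE[0][1] → acc 49, east 7, south 49
  cycle 2: PE[0][2] → acc 64, east 8, south 64
  cycle 3: PE[0][1] → acc 14, east 2, south 14
  cycle 3: PE[0][2] → acc 56, east 7, south 56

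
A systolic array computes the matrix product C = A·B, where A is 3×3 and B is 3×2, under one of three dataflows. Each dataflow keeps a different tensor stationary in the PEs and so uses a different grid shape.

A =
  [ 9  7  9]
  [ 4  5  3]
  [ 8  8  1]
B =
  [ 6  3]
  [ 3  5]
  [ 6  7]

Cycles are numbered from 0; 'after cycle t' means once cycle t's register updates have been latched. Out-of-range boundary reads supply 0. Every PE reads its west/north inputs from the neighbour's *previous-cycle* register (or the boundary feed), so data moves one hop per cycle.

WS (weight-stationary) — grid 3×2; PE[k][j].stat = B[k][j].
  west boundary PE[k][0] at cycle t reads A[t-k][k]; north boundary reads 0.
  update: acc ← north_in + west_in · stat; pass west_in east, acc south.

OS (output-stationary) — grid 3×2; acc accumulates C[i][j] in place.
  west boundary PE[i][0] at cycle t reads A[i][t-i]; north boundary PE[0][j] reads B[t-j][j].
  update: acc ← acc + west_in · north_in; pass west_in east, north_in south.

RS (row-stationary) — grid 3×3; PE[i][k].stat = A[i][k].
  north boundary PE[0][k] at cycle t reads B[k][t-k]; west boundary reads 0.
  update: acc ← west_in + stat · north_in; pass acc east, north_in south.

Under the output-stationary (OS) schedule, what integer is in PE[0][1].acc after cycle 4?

OS on a 3×2 grid — tracing PE[0][1] and its feeders:
  t=0 PE[0][0]: acc=54 h=9 v=6
  t=0 PE[0][1]: acc=0 h=0 v=0
  t=1 PE[0][0]: acc=75 h=7 v=3
  t=1 PE[0][1]: acc=27 h=9 v=3
  t=2 PE[0][0]: acc=129 h=9 v=6
  t=2 PE[0][1]: acc=62 h=7 v=5
  t=3 PE[0][0]: acc=129 h=0 v=0
  t=3 PE[0][1]: acc=125 h=9 v=7
  t=4 PE[0][0]: acc=129 h=0 v=0
  t=4 PE[0][1]: acc=125 h=0 v=0

PE[0][1].acc = 125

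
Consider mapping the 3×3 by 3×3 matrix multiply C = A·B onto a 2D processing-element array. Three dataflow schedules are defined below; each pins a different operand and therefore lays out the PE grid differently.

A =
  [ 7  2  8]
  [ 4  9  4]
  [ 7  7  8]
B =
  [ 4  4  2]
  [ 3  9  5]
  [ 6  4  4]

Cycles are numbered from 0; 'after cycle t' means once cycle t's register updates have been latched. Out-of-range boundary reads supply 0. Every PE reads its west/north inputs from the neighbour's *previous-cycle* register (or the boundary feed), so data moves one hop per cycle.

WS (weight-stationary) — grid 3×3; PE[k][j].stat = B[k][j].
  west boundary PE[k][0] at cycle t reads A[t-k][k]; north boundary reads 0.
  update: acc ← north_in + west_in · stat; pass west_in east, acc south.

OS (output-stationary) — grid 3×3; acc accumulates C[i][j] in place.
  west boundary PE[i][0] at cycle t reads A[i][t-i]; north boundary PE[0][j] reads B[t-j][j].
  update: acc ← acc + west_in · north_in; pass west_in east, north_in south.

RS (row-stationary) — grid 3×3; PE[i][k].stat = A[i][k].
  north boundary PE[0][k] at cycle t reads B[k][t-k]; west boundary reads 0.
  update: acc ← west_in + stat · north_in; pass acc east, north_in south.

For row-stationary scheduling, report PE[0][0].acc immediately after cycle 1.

PE[0][0].acc = 28

RS 3×3: PE[0][0] cycle-by-cycle (with neighbour feeds):
  t=0 PE[0][0]: acc=28 h=28 v=4
  t=1 PE[0][0]: acc=28 h=28 v=4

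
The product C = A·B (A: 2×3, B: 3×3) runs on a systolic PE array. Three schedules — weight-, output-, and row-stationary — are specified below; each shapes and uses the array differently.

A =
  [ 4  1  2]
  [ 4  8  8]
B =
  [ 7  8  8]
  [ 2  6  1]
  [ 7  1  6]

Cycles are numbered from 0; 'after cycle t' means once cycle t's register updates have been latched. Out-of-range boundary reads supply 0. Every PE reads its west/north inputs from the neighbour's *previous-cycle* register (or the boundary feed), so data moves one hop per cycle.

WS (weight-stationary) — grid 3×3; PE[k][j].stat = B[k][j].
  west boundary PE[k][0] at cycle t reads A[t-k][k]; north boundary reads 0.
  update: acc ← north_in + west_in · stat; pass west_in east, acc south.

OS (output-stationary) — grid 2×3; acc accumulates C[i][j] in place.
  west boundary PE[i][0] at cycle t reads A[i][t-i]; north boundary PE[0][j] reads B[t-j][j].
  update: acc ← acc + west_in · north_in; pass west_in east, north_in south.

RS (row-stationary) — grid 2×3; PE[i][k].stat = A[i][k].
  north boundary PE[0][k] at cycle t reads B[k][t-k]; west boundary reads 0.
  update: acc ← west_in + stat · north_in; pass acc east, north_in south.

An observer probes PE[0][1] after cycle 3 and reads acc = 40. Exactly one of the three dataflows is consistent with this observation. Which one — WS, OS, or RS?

dataflow = OS

WS [3×3] PE[0][1] across cycles:
  t=0 PE[0][1]: acc=0 h=0 v=0
  t=1 PE[0][1]: acc=32 h=4 v=32
  t=2 PE[0][1]: acc=32 h=4 v=32
  t=3 PE[0][1]: acc=0 h=0 v=0
OS [2×3] PE[0][1] across cycles:
  t=0 PE[0][1]: acc=0 h=0 v=0
  t=1 PE[0][1]: acc=32 h=4 v=8
  t=2 PE[0][1]: acc=38 h=1 v=6
  t=3 PE[0][1]: acc=40 h=2 v=1
RS [2×3] PE[0][1] across cycles:
  t=0 PE[0][1]: acc=0 h=0 v=0
  t=1 PE[0][1]: acc=30 h=30 v=2
  t=2 PE[0][1]: acc=38 h=38 v=6
  t=3 PE[0][1]: acc=33 h=33 v=1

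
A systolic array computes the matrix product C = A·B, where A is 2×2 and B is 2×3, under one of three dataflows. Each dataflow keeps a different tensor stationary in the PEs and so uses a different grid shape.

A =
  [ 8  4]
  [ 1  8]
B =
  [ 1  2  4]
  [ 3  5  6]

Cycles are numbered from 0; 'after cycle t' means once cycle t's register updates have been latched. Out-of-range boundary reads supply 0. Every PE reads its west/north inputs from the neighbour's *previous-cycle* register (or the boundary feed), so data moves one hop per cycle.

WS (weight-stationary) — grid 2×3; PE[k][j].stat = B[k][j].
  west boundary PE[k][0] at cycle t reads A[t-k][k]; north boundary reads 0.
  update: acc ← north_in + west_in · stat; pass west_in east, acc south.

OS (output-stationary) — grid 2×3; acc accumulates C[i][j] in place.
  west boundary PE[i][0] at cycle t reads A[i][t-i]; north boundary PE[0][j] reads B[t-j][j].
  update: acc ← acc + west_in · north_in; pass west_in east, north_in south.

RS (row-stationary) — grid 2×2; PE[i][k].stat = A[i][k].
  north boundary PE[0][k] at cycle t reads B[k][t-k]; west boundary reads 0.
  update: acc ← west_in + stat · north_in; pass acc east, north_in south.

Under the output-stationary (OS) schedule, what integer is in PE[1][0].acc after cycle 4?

PE[1][0].acc = 25

OS (2×3). Following PE[1][0] plus its west/north inputs:
  after 0 — PE[0][0] acc=8, pass-E 8, pass-S 1
  after 0 — PE[1][0] acc=0, pass-E 0, pass-S 0
  after 1 — PE[0][0] acc=20, pass-E 4, pass-S 3
  after 1 — PE[1][0] acc=1, pass-E 1, pass-S 1
  after 2 — PE[0][0] acc=20, pass-E 0, pass-S 0
  after 2 — PE[1][0] acc=25, pass-E 8, pass-S 3
  after 3 — PE[0][0] acc=20, pass-E 0, pass-S 0
  after 3 — PE[1][0] acc=25, pass-E 0, pass-S 0
  after 4 — PE[0][0] acc=20, pass-E 0, pass-S 0
  after 4 — PE[1][0] acc=25, pass-E 0, pass-S 0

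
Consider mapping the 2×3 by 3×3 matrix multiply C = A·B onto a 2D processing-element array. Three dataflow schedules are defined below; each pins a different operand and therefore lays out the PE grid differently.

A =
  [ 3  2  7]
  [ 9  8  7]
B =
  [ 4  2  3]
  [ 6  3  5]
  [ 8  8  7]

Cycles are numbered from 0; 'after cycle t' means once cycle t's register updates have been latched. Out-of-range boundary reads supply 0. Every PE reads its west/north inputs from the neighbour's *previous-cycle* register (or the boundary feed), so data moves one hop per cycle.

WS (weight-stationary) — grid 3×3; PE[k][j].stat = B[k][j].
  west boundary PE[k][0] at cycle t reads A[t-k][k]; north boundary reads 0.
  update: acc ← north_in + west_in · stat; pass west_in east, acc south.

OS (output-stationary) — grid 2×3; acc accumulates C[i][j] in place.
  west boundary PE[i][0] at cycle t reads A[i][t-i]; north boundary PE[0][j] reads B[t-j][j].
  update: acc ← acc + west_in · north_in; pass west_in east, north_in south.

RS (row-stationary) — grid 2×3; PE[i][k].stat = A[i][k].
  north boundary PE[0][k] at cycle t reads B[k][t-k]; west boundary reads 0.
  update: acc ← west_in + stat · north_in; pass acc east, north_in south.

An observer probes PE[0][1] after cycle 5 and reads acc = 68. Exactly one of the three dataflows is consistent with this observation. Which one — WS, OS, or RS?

WS (3×3 grid), PE[0][1]:
  @0  [0,1]  acc 0  |  →0  ↓0
  @1  [0,1]  acc 6  |  →3  ↓6
  @2  [0,1]  acc 18  |  →9  ↓18
  @3  [0,1]  acc 0  |  →0  ↓0
  @4  [0,1]  acc 0  |  →0  ↓0
  @5  [0,1]  acc 0  |  →0  ↓0
OS (2×3 grid), PE[0][1]:
  @0  [0,1]  acc 0  |  →0  ↓0
  @1  [0,1]  acc 6  |  →3  ↓2
  @2  [0,1]  acc 12  |  →2  ↓3
  @3  [0,1]  acc 68  |  →7  ↓8
  @4  [0,1]  acc 68  |  →0  ↓0
  @5  [0,1]  acc 68  |  →0  ↓0
RS (2×3 grid), PE[0][1]:
  @0  [0,1]  acc 0  |  →0  ↓0
  @1  [0,1]  acc 24  |  →24  ↓6
  @2  [0,1]  acc 12  |  →12  ↓3
  @3  [0,1]  acc 19  |  →19  ↓5
  @4  [0,1]  acc 0  |  →0  ↓0
  @5  [0,1]  acc 0  |  →0  ↓0

dataflow = OS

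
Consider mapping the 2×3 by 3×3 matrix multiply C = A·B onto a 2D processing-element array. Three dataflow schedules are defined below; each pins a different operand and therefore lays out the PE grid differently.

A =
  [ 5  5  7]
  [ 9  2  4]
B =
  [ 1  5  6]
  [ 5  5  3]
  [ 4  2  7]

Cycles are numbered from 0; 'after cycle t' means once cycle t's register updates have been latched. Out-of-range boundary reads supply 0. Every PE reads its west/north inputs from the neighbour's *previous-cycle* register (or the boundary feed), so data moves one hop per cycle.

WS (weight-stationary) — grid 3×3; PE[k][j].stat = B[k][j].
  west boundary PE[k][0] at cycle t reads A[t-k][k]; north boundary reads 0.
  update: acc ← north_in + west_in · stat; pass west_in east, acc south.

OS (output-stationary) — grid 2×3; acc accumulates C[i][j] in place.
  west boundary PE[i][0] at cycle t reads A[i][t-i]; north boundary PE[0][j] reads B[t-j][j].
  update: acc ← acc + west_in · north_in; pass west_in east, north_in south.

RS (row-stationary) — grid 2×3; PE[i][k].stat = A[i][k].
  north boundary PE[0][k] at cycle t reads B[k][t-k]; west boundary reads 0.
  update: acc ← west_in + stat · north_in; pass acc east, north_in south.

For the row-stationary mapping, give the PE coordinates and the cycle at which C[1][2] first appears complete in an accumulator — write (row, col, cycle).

Under RS, C[1][2] lands at PE[1][2]:
  step 0 · PE1,2: acc=0; fwd→0 fwd↓0
  step 1 · PE1,2: acc=0; fwd→0 fwd↓0
  step 2 · PE1,2: acc=0; fwd→0 fwd↓0
  step 3 · PE1,2: acc=35; fwd→35 fwd↓4
  step 4 · PE1,2: acc=63; fwd→63 fwd↓2
  step 5 · PE1,2: acc=88; fwd→88 fwd↓7

(row, col, cycle) = (1, 2, 5)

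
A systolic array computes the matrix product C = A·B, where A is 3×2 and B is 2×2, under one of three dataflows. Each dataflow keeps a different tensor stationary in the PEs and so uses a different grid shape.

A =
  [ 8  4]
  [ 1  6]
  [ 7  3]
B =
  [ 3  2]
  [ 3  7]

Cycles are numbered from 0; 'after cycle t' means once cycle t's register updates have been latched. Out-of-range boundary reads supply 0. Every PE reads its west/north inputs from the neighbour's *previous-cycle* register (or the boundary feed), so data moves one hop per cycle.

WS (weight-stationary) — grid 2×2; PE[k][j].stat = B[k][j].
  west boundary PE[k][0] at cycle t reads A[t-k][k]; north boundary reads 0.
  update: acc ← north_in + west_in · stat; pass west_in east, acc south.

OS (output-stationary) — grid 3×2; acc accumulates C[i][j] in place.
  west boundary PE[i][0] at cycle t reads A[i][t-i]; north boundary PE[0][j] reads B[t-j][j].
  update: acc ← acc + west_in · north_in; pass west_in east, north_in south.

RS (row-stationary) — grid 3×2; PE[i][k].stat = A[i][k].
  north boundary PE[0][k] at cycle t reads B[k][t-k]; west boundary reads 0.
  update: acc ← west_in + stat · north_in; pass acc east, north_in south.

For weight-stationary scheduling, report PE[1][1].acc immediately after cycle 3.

PE[1][1].acc = 44

Tracing WS — 2×2 array, target PE[1][1]:
  c0 r0c1: 0 / 0 / 0
  c0 r1c0: 0 / 0 / 0
  c0 r1c1: 0 / 0 / 0
  c1 r0c1: 16 / 8 / 16
  c1 r1c0: 36 / 4 / 36
  c1 r1c1: 0 / 0 / 0
  c2 r0c1: 2 / 1 / 2
  c2 r1c0: 21 / 6 / 21
  c2 r1c1: 44 / 4 / 44
  c3 r0c1: 14 / 7 / 14
  c3 r1c0: 30 / 3 / 30
  c3 r1c1: 44 / 6 / 44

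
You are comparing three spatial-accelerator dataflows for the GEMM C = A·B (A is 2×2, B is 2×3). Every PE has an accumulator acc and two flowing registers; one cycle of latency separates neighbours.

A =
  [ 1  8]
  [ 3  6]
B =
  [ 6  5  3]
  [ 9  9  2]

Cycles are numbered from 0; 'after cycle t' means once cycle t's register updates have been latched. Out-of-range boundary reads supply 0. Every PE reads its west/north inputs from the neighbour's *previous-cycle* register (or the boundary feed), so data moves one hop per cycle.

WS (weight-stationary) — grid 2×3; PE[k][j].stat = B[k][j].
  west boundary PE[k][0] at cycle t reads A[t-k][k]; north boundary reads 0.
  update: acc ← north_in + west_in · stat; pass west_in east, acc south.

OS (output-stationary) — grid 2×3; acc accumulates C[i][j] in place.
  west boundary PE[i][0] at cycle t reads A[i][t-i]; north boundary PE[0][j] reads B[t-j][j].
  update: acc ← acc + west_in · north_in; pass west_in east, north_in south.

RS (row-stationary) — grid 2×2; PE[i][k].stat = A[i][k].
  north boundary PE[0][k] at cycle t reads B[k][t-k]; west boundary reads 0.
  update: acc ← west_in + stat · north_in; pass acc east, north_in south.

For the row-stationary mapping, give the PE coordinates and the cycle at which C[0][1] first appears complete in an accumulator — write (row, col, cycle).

RS — PE[0][1] is where C[0][1] collects:
  0: (0,1).acc=0  regs=<0,0>
  1: (0,1).acc=78  regs=<78,9>
  2: (0,1).acc=77  regs=<77,9>

(row, col, cycle) = (0, 1, 2)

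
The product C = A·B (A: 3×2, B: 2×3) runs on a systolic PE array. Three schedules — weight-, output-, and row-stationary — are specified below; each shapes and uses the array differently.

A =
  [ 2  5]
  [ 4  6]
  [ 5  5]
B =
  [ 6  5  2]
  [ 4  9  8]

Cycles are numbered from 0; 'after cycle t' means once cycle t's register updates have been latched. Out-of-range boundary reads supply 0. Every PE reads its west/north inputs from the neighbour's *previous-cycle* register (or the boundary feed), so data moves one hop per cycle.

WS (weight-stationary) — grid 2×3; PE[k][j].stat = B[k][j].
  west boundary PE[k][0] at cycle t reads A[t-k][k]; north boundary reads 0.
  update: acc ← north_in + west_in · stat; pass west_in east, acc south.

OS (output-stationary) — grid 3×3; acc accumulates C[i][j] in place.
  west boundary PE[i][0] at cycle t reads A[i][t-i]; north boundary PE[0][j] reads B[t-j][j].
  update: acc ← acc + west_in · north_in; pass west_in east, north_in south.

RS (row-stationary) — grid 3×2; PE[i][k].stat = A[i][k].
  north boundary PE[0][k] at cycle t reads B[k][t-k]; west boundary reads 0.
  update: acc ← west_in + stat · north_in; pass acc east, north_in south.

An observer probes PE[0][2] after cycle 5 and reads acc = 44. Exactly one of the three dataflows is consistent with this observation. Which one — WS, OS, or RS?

— WS: 2×3; PE[0][2] trace:
  [0] (0,2) acc=0 (h:0 v:0)
  [1] (0,2) acc=0 (h:0 v:0)
  [2] (0,2) acc=4 (h:2 v:4)
  [3] (0,2) acc=8 (h:4 v:8)
  [4] (0,2) acc=10 (h:5 v:10)
  [5] (0,2) acc=0 (h:0 v:0)
— OS: 3×3; PE[0][2] trace:
  [0] (0,2) acc=0 (h:0 v:0)
  [1] (0,2) acc=0 (h:0 v:0)
  [2] (0,2) acc=4 (h:2 v:2)
  [3] (0,2) acc=44 (h:5 v:8)
  [4] (0,2) acc=44 (h:0 v:0)
  [5] (0,2) acc=44 (h:0 v:0)
RS (3×2): PE[0][2] does not exist.

dataflow = OS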